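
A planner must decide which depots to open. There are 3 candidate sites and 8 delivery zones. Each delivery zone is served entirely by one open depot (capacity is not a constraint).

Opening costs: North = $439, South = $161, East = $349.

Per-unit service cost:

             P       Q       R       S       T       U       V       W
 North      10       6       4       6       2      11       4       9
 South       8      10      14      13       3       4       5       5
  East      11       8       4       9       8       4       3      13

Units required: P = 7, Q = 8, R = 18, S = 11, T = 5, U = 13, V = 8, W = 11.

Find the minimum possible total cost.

For any fixed open set, each delivery zone goes to its cheapest open site; total = fixed + service.
{South}: P→South 8·7=56, Q→South 10·8=80, R→South 14·18=252, S→South 13·11=143, T→South 3·5=15, U→South 4·13=52, V→South 5·8=40, W→South 5·11=55. Service 693; fixed 161; total 854.
{East}: service 571 + fixed 349 = 920
{South, East}: service 437 + fixed 510 = 947
{North, South, East}: service 383 + fixed 949 = 1332
No other subset beats 854.

Minimum total cost: 854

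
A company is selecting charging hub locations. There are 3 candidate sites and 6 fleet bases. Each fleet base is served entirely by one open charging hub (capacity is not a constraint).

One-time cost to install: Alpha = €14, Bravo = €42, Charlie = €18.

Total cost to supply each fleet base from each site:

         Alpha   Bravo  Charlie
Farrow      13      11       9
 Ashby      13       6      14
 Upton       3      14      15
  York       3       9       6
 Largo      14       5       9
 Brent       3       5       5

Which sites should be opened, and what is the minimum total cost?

For any fixed open set, each fleet base goes to its cheapest open site; total = fixed + service.
{Alpha}: Farrow→Alpha 13, Ashby→Alpha 13, Upton→Alpha 3, York→Alpha 3, Largo→Alpha 14, Brent→Alpha 3. Service 49; fixed 14; total 63.
{Alpha, Charlie}: service 40 + fixed 32 = 72
{Charlie}: service 58 + fixed 18 = 76
{Alpha, Bravo, Charlie}: service 29 + fixed 74 = 103
No other subset beats 63.

Open Alpha only; minimum total cost 63.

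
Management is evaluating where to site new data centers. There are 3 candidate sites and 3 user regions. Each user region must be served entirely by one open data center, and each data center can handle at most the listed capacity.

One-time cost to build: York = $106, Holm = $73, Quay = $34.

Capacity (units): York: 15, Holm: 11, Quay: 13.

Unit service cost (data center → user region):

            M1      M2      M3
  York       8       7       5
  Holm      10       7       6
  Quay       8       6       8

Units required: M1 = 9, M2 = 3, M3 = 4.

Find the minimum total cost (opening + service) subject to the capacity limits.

Open {Holm, Quay}: M1→Quay 8·9=72, M2→Quay 6·3=18, M3→Holm 6·4=24.
Loads: Holm carries 4/11, Quay carries 12/13. Service 114; fixed 107; total 221.
Next best feasible plan costs 224.

Minimum total cost: 221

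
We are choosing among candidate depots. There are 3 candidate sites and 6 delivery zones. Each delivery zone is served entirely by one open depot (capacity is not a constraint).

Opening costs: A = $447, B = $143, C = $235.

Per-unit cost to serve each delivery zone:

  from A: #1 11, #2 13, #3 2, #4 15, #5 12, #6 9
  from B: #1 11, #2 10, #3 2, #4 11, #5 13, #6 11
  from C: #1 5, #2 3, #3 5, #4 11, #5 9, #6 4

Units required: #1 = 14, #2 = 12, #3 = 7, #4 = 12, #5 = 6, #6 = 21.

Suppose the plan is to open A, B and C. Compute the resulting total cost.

Each delivery zone is assigned to its cheapest site among the open ones.
{A, B, C}: #1→C 5·14=70, #2→C 3·12=36, #3→A 2·7=14, #4→B 11·12=132, #5→C 9·6=54, #6→C 4·21=84. Service 390; fixed 825; total 1215.

Total cost: 1215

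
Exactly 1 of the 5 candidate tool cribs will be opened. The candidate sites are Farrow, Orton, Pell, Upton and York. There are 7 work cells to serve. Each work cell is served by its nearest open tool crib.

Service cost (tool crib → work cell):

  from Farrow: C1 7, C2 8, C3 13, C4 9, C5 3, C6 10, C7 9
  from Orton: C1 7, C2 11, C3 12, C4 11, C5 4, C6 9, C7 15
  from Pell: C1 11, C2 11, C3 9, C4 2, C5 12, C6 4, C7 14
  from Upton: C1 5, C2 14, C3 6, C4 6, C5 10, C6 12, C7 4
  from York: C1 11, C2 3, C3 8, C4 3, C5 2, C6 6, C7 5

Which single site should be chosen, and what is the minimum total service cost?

With exactly 1 open, each work cell uses its cheapest among the chosen.
{York}: C1→York 11, C2→York 3, C3→York 8, C4→York 3, C5→York 2, C6→York 6, C7→York 5. Service cost 38.
{Upton}: service cost 57
{Farrow}: service cost 59
Among all 5 size-1 choices, {York} is lowest.

Choose York only; total service cost 38.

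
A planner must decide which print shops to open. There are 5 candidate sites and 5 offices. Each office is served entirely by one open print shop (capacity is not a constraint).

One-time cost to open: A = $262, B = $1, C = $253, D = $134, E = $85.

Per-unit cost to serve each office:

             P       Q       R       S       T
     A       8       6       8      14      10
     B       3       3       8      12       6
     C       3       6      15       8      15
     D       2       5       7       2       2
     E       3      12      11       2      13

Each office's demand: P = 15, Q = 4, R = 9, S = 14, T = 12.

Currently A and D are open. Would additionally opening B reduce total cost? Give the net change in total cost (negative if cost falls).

Yes — net change −7 (cost falls by 7).

Current service cost with {A, D}: 165.
Adding B: each office re-picks its cheapest; new service cost 157, saving 8.
Extra fixed cost: 1. Net change = 1 − 8 = -7.
(Totals: 561 → 554.)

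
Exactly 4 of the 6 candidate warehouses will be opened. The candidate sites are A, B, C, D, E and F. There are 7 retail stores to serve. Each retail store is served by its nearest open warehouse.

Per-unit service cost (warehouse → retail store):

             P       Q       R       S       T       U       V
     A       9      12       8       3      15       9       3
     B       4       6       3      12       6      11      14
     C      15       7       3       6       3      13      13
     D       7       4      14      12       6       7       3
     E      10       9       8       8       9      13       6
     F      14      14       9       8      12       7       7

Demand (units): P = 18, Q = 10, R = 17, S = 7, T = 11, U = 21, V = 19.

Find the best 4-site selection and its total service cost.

Choose A, B, C and D; total service cost 421.

With exactly 4 open, each retail store uses its cheapest among the chosen.
{A, B, C, D}: P→B 4·18=72, Q→D 4·10=40, R→B 3·17=51, S→A 3·7=21, T→C 3·11=33, U→D 7·21=147, V→A 3·19=57. Service cost 421.
{A, B, C, F}: service cost 441
{B, C, D, E}: service cost 442
Among all 15 size-4 choices, {A, B, C, D} is lowest.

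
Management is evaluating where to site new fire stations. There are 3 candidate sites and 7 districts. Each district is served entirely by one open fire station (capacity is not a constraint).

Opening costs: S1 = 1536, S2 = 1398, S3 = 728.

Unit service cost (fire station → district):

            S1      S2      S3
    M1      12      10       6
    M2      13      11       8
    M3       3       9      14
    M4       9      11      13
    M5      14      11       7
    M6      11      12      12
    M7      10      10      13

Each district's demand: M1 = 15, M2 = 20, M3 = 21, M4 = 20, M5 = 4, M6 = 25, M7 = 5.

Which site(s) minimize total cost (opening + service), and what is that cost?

Open S3 only; minimum total cost 1925.

For any fixed open set, each district goes to its cheapest open site; total = fixed + service.
{S3}: M1→S3 6·15=90, M2→S3 8·20=160, M3→S3 14·21=294, M4→S3 13·20=260, M5→S3 7·4=28, M6→S3 12·25=300, M7→S3 13·5=65. Service 1197; fixed 728; total 1925.
{S2}: service 1173 + fixed 1398 = 2571
{S1}: service 1064 + fixed 1536 = 2600
{S1, S2, S3}: M1→S3 6·15=90, M2→S3 8·20=160, M3→S1 3·21=63, M4→S1 9·20=180, M5→S3 7·4=28, M6→S1 11·25=275, M7→S1 10·5=50. Service 846; fixed 3662; total 4508.
No other subset beats 1925.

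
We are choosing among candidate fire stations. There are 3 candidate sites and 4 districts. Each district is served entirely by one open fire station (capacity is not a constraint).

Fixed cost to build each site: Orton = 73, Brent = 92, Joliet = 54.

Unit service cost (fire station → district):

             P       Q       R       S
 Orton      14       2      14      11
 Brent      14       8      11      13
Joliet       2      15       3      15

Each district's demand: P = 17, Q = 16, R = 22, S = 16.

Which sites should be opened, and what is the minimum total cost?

Open Orton and Joliet; minimum total cost 435.

For any fixed open set, each district goes to its cheapest open site; total = fixed + service.
{Orton, Joliet}: P→Joliet 2·17=34, Q→Orton 2·16=32, R→Joliet 3·22=66, S→Orton 11·16=176. Service 308; fixed 127; total 435.
{Orton, Brent, Joliet}: service 308 + fixed 219 = 527
{Brent, Joliet}: service 436 + fixed 146 = 582
{Joliet}: service 580 + fixed 54 = 634
No other subset beats 435.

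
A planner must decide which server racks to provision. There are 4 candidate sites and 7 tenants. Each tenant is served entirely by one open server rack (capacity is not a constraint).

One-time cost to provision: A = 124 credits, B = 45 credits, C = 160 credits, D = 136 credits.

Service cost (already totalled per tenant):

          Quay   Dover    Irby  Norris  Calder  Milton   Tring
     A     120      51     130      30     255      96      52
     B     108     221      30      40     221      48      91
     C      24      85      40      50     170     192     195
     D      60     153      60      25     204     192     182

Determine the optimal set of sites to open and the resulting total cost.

Open B and C; minimum total cost 693.

For any fixed open set, each tenant goes to its cheapest open site; total = fixed + service.
{B, C}: Quay→C 24, Dover→C 85, Irby→B 30, Norris→B 40, Calder→C 170, Milton→B 48, Tring→B 91. Service 488; fixed 205; total 693.
{A, B}: Quay→B 108, Dover→A 51, Irby→B 30, Norris→A 30, Calder→B 221, Milton→B 48, Tring→A 52. Service 540; fixed 169; total 709.
{A, B, C}: Quay→C 24, Dover→A 51, Irby→B 30, Norris→A 30, Calder→C 170, Milton→B 48, Tring→A 52. Service 405; fixed 329; total 734.
{A, B, C, D}: service 400 + fixed 465 = 865
No other subset beats 693.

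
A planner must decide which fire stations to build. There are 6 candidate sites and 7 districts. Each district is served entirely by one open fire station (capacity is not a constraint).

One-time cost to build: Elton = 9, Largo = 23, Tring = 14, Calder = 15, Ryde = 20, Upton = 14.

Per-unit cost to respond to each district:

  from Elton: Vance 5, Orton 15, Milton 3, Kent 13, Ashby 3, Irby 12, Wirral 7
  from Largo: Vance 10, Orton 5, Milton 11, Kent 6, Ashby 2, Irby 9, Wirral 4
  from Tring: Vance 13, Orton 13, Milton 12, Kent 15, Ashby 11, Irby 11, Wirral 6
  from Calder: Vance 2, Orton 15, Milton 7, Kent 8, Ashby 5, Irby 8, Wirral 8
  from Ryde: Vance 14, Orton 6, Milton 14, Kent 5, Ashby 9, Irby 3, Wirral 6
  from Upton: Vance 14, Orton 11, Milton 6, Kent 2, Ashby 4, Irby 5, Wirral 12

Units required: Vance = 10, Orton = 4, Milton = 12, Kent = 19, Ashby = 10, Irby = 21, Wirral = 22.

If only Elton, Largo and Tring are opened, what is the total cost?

Each district is assigned to its cheapest site among the open ones.
{Elton, Largo, Tring}: Vance→Elton 5·10=50, Orton→Largo 5·4=20, Milton→Elton 3·12=36, Kent→Largo 6·19=114, Ashby→Largo 2·10=20, Irby→Largo 9·21=189, Wirral→Largo 4·22=88. Service 517; fixed 46; total 563.

Total cost: 563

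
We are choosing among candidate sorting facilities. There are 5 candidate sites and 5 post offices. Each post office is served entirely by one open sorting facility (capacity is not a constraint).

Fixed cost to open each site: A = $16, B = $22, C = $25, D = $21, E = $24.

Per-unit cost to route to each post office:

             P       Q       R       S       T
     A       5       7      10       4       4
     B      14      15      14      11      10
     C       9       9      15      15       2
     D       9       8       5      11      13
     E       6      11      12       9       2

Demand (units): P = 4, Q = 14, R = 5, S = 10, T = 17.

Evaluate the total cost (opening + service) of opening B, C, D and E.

Total cost: 377

Each post office is assigned to its cheapest site among the open ones.
{B, C, D, E}: P→E 6·4=24, Q→D 8·14=112, R→D 5·5=25, S→E 9·10=90, T→C 2·17=34. Service 285; fixed 92; total 377.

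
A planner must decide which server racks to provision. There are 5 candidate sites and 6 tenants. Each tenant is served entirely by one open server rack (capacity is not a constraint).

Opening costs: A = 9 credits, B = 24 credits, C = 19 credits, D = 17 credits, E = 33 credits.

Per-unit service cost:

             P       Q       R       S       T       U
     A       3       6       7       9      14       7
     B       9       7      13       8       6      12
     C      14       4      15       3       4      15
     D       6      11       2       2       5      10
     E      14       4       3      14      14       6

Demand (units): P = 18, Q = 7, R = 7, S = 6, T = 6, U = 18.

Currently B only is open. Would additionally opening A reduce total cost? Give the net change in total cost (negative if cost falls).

Current service cost with {B}: 602.
Adding A: each tenant re-picks its cheapest; new service cost 355, saving 247.
Extra fixed cost: 9. Net change = 9 − 247 = -238.
(Totals: 626 → 388.)

Yes — net change −238 (cost falls by 238).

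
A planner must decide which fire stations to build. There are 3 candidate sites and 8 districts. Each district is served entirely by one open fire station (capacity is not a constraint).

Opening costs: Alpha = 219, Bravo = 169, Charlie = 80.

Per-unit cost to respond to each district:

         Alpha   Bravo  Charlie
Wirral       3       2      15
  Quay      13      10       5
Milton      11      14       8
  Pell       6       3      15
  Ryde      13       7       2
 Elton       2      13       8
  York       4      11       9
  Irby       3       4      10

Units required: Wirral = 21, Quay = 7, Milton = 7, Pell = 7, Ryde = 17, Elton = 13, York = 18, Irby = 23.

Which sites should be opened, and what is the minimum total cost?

Open Alpha and Charlie; minimum total cost 696.

For any fixed open set, each district goes to its cheapest open site; total = fixed + service.
{Alpha, Charlie}: Wirral→Alpha 3·21=63, Quay→Charlie 5·7=35, Milton→Charlie 8·7=56, Pell→Alpha 6·7=42, Ryde→Charlie 2·17=34, Elton→Alpha 2·13=26, York→Alpha 4·18=72, Irby→Alpha 3·23=69. Service 397; fixed 299; total 696.
{Bravo, Charlie}: service 546 + fixed 249 = 795
{Alpha, Bravo, Charlie}: Wirral→Bravo 2·21=42, Quay→Charlie 5·7=35, Milton→Charlie 8·7=56, Pell→Bravo 3·7=21, Ryde→Charlie 2·17=34, Elton→Alpha 2·13=26, York→Alpha 4·18=72, Irby→Alpha 3·23=69. Service 355; fixed 468; total 823.
{Charlie}: service 1041 + fixed 80 = 1121
No other subset beats 696.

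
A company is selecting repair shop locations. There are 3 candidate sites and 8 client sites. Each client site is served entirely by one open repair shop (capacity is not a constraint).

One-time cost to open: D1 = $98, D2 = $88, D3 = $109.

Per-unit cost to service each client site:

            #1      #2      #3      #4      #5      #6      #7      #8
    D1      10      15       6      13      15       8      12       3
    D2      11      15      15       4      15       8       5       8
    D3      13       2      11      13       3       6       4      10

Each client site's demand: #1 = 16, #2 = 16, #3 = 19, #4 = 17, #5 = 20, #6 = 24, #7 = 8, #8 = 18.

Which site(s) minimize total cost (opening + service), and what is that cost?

Open D1, D2 and D3; minimum total cost 959.

For any fixed open set, each client site goes to its cheapest open site; total = fixed + service.
{D1, D2, D3}: #1→D1 10·16=160, #2→D3 2·16=32, #3→D1 6·19=114, #4→D2 4·17=68, #5→D3 3·20=60, #6→D3 6·24=144, #7→D3 4·8=32, #8→D1 3·18=54. Service 664; fixed 295; total 959.
{D1, D3}: service 817 + fixed 207 = 1024
{D2, D3}: #1→D2 11·16=176, #2→D3 2·16=32, #3→D3 11·19=209, #4→D2 4·17=68, #5→D3 3·20=60, #6→D3 6·24=144, #7→D3 4·8=32, #8→D2 8·18=144. Service 865; fixed 197; total 1062.
{D2}: service 1445 + fixed 88 = 1533
No other subset beats 959.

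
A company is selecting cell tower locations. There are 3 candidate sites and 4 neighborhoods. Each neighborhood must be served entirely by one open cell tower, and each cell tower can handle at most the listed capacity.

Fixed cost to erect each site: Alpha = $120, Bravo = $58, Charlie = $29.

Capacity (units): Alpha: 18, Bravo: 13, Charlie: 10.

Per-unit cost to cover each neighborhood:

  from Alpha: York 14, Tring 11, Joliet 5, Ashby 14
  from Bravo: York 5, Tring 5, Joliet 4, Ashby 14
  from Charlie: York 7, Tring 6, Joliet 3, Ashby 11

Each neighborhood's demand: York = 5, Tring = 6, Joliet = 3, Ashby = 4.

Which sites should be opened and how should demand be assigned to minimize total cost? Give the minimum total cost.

Minimum total cost: 195

Open {Bravo, Charlie}: York→Bravo 5·5=25, Tring→Bravo 5·6=30, Joliet→Charlie 3·3=9, Ashby→Charlie 11·4=44.
Loads: Bravo carries 11/13, Charlie carries 7/10. Service 108; fixed 87; total 195.
Next best feasible plan costs 204.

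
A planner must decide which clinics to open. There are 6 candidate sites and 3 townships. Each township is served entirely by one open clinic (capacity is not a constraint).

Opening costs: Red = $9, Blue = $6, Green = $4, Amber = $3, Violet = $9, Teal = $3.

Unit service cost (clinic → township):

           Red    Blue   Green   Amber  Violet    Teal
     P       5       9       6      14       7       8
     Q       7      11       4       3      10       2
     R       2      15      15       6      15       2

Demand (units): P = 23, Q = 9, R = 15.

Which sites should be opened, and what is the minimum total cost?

For any fixed open set, each township goes to its cheapest open site; total = fixed + service.
{Red, Teal}: P→Red 5·23=115, Q→Teal 2·9=18, R→Red 2·15=30. Service 163; fixed 12; total 175.
{Red, Amber, Teal}: service 163 + fixed 15 = 178
{Red, Green, Teal}: service 163 + fixed 16 = 179
{Red, Blue, Green, Amber, Violet, Teal}: service 163 + fixed 34 = 197
No other subset beats 175.

Open Red and Teal; minimum total cost 175.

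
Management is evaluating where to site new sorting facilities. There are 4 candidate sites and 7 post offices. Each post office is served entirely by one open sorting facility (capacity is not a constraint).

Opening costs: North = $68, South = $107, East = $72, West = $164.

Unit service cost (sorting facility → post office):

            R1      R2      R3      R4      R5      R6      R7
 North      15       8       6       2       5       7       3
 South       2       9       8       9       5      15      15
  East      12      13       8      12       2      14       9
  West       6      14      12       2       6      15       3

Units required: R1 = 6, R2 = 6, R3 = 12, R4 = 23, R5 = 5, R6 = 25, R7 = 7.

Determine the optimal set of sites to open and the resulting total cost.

For any fixed open set, each post office goes to its cheapest open site; total = fixed + service.
{North}: R1→North 15·6=90, R2→North 8·6=48, R3→North 6·12=72, R4→North 2·23=46, R5→North 5·5=25, R6→North 7·25=175, R7→North 3·7=21. Service 477; fixed 68; total 545.
{North, South}: R1→South 2·6=12, R2→North 8·6=48, R3→North 6·12=72, R4→North 2·23=46, R5→North 5·5=25, R6→North 7·25=175, R7→North 3·7=21. Service 399; fixed 175; total 574.
{North, East}: R1→East 12·6=72, R2→North 8·6=48, R3→North 6·12=72, R4→North 2·23=46, R5→East 2·5=10, R6→North 7·25=175, R7→North 3·7=21. Service 444; fixed 140; total 584.
{North, South, East, West}: R1→South 2·6=12, R2→North 8·6=48, R3→North 6·12=72, R4→North 2·23=46, R5→East 2·5=10, R6→North 7·25=175, R7→North 3·7=21. Service 384; fixed 411; total 795.
(All 15 nonempty subsets were checked; North only is lowest.)

Open North only; minimum total cost 545.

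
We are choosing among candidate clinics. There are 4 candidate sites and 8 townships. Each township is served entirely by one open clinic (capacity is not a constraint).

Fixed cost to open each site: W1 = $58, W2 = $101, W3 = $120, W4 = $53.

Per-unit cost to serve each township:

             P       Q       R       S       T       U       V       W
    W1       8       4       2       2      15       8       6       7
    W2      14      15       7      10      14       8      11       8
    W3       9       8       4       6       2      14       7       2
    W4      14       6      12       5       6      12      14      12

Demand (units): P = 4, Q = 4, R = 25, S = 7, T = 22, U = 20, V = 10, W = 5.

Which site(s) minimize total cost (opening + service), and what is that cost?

Open W1 and W3; minimum total cost 564.

For any fixed open set, each township goes to its cheapest open site; total = fixed + service.
{W1, W3}: P→W1 8·4=32, Q→W1 4·4=16, R→W1 2·25=50, S→W1 2·7=14, T→W3 2·22=44, U→W1 8·20=160, V→W1 6·10=60, W→W3 2·5=10. Service 386; fixed 178; total 564.
{W1, W4}: P→W1 8·4=32, Q→W1 4·4=16, R→W1 2·25=50, S→W1 2·7=14, T→W4 6·22=132, U→W1 8·20=160, V→W1 6·10=60, W→W1 7·5=35. Service 499; fixed 111; total 610.
{W1, W3, W4}: P→W1 8·4=32, Q→W1 4·4=16, R→W1 2·25=50, S→W1 2·7=14, T→W3 2·22=44, U→W1 8·20=160, V→W1 6·10=60, W→W3 2·5=10. Service 386; fixed 231; total 617.
{W1, W2, W3, W4}: P→W1 8·4=32, Q→W1 4·4=16, R→W1 2·25=50, S→W1 2·7=14, T→W3 2·22=44, U→W1 8·20=160, V→W1 6·10=60, W→W3 2·5=10. Service 386; fixed 332; total 718.
No other subset beats 564.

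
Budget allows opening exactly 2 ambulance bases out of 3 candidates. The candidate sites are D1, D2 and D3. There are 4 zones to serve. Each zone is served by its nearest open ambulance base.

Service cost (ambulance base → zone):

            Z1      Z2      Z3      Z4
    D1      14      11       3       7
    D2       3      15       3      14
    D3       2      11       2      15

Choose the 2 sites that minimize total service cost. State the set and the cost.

Choose D1 and D3; total service cost 22.

With exactly 2 open, each zone uses its cheapest among the chosen.
{D1, D3}: Z1→D3 2, Z2→D1 11, Z3→D3 2, Z4→D1 7. Service cost 22.
{D1, D2}: service cost 24
{D2, D3}: service cost 29
Among all 3 size-2 choices, {D1, D3} is lowest.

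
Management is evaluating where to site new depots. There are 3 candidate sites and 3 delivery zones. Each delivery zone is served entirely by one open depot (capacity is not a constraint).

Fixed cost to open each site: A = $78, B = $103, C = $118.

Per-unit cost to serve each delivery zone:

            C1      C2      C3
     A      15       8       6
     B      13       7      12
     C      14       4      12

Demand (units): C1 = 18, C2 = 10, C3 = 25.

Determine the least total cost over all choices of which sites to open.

For any fixed open set, each delivery zone goes to its cheapest open site; total = fixed + service.
{A}: C1→A 15·18=270, C2→A 8·10=80, C3→A 6·25=150. Service 500; fixed 78; total 578.
{A, B}: service 454 + fixed 181 = 635
{A, C}: service 442 + fixed 196 = 638
{A, B, C}: C1→B 13·18=234, C2→C 4·10=40, C3→A 6·25=150. Service 424; fixed 299; total 723.
No other subset beats 578.

Minimum total cost: 578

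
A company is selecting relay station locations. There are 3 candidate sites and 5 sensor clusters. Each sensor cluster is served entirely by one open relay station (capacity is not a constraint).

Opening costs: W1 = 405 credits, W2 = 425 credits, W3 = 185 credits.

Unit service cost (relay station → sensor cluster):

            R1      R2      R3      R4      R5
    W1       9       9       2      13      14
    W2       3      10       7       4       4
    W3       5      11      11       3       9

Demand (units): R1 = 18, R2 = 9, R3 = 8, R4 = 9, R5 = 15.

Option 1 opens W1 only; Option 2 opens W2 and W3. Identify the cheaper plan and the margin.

Option 1: {W1}: R1→W1 9·18=162, R2→W1 9·9=81, R3→W1 2·8=16, R4→W1 13·9=117, R5→W1 14·15=210. Service 586; fixed 405; total 991.
Option 2: {W2, W3}: R1→W2 3·18=54, R2→W2 10·9=90, R3→W2 7·8=56, R4→W3 3·9=27, R5→W2 4·15=60. Service 287; fixed 610; total 897.
Difference: |991 − 897| = 94.

Option 2 is cheaper by 94.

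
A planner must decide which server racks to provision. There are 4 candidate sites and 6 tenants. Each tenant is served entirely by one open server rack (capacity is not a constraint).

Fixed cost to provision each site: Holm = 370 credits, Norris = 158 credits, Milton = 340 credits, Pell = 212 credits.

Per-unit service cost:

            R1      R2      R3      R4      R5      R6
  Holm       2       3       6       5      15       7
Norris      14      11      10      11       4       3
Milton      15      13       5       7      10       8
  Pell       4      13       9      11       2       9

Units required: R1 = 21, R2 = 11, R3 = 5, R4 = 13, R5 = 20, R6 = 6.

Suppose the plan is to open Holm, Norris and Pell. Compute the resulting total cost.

Total cost: 968

Each tenant is assigned to its cheapest site among the open ones.
{Holm, Norris, Pell}: R1→Holm 2·21=42, R2→Holm 3·11=33, R3→Holm 6·5=30, R4→Holm 5·13=65, R5→Pell 2·20=40, R6→Norris 3·6=18. Service 228; fixed 740; total 968.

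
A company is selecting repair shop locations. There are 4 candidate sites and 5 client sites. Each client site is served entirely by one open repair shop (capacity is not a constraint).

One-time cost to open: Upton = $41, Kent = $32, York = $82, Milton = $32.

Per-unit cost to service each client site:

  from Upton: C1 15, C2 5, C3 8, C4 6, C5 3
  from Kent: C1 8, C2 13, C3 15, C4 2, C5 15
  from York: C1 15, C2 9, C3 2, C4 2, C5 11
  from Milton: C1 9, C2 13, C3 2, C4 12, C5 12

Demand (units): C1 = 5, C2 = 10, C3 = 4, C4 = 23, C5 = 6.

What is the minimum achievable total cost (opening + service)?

Minimum total cost: 259

For any fixed open set, each client site goes to its cheapest open site; total = fixed + service.
{Upton, Kent}: C1→Kent 8·5=40, C2→Upton 5·10=50, C3→Upton 8·4=32, C4→Kent 2·23=46, C5→Upton 3·6=18. Service 186; fixed 73; total 259.
{Upton, Kent, Milton}: C1→Kent 8·5=40, C2→Upton 5·10=50, C3→Milton 2·4=8, C4→Kent 2·23=46, C5→Upton 3·6=18. Service 162; fixed 105; total 267.
{Upton, Kent, York}: C1→Kent 8·5=40, C2→Upton 5·10=50, C3→York 2·4=8, C4→Kent 2·23=46, C5→Upton 3·6=18. Service 162; fixed 155; total 317.
{Upton, Kent, York, Milton}: service 162 + fixed 187 = 349
No other subset beats 259.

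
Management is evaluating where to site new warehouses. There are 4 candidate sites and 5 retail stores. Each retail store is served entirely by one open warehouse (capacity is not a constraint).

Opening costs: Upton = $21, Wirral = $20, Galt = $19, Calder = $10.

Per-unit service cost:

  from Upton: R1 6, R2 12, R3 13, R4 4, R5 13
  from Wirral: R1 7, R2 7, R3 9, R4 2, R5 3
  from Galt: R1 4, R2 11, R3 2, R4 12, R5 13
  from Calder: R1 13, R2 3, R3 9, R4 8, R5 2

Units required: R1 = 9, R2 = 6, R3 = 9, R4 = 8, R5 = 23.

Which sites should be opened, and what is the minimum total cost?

Open Wirral, Galt and Calder; minimum total cost 183.

For any fixed open set, each retail store goes to its cheapest open site; total = fixed + service.
{Wirral, Galt, Calder}: R1→Galt 4·9=36, R2→Calder 3·6=18, R3→Galt 2·9=18, R4→Wirral 2·8=16, R5→Calder 2·23=46. Service 134; fixed 49; total 183.
{Upton, Galt, Calder}: service 150 + fixed 50 = 200
{Upton, Wirral, Galt, Calder}: R1→Galt 4·9=36, R2→Calder 3·6=18, R3→Galt 2·9=18, R4→Wirral 2·8=16, R5→Calder 2·23=46. Service 134; fixed 70; total 204.
{Calder}: service 326 + fixed 10 = 336
No other subset beats 183.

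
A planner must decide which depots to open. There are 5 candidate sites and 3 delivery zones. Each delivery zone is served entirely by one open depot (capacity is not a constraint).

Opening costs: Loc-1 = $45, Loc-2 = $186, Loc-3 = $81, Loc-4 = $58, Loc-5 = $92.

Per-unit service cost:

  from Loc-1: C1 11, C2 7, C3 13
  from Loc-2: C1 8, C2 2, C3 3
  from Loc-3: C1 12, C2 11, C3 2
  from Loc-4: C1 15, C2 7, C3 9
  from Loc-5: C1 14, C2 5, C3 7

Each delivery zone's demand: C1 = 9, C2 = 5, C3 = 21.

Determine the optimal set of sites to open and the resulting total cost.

Open Loc-3 only; minimum total cost 286.

For any fixed open set, each delivery zone goes to its cheapest open site; total = fixed + service.
{Loc-3}: C1→Loc-3 12·9=108, C2→Loc-3 11·5=55, C3→Loc-3 2·21=42. Service 205; fixed 81; total 286.
{Loc-1, Loc-3}: service 176 + fixed 126 = 302
{Loc-3, Loc-4}: service 185 + fixed 139 = 324
{Loc-1, Loc-2, Loc-3, Loc-4, Loc-5}: C1→Loc-2 8·9=72, C2→Loc-2 2·5=10, C3→Loc-3 2·21=42. Service 124; fixed 462; total 586.
No other subset beats 286.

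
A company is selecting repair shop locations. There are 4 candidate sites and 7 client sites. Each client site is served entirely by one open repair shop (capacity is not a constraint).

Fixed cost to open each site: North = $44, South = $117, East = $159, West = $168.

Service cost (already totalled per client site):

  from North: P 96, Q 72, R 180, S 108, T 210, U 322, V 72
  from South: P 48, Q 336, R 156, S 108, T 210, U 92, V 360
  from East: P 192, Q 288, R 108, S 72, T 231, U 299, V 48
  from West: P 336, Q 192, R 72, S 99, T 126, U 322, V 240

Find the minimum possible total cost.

Minimum total cost: 910

For any fixed open set, each client site goes to its cheapest open site; total = fixed + service.
{North, South, West}: P→South 48, Q→North 72, R→West 72, S→West 99, T→West 126, U→South 92, V→North 72. Service 581; fixed 329; total 910.
{North, South}: service 758 + fixed 161 = 919
{North, South, East}: service 650 + fixed 320 = 970
{North, South, East, West}: service 530 + fixed 488 = 1018
No other subset beats 910.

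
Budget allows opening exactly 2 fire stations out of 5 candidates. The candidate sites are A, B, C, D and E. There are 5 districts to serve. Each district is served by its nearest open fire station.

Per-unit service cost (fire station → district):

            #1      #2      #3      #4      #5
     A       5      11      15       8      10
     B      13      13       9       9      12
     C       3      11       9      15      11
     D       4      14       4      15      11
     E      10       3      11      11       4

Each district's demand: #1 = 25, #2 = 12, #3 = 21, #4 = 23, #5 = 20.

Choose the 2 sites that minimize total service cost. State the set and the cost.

Choose D and E; total service cost 553.

With exactly 2 open, each district uses its cheapest among the chosen.
{D, E}: #1→D 4·25=100, #2→E 3·12=36, #3→D 4·21=84, #4→E 11·23=253, #5→E 4·20=80. Service cost 553.
{C, E}: service cost 633
{A, E}: service cost 656
Among all 10 size-2 choices, {D, E} is lowest.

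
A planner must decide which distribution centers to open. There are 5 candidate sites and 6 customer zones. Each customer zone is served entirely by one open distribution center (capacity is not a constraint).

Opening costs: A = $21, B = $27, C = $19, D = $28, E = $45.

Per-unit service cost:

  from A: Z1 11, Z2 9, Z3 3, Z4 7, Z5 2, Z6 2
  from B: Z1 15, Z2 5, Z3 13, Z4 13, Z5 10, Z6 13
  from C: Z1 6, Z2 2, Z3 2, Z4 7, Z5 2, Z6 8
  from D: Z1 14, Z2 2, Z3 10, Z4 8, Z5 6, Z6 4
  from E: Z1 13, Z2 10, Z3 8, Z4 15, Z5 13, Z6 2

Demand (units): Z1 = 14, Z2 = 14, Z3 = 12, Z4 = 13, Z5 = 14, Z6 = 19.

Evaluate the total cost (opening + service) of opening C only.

Total cost: 426

Each customer zone is assigned to its cheapest site among the open ones.
{C}: Z1→C 6·14=84, Z2→C 2·14=28, Z3→C 2·12=24, Z4→C 7·13=91, Z5→C 2·14=28, Z6→C 8·19=152. Service 407; fixed 19; total 426.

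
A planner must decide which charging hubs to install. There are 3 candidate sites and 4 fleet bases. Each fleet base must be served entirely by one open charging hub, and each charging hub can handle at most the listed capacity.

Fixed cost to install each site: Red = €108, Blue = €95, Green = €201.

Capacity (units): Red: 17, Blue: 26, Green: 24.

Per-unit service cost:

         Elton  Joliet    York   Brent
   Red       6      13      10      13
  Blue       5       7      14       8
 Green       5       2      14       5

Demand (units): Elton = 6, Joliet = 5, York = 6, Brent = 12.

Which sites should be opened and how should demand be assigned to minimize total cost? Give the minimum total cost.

Minimum total cost: 424

Open {Red, Blue}: Elton→Blue 5·6=30, Joliet→Blue 7·5=35, York→Red 10·6=60, Brent→Blue 8·12=96.
Loads: Red carries 6/17, Blue carries 23/26. Service 221; fixed 203; total 424.
Next best feasible plan costs 430.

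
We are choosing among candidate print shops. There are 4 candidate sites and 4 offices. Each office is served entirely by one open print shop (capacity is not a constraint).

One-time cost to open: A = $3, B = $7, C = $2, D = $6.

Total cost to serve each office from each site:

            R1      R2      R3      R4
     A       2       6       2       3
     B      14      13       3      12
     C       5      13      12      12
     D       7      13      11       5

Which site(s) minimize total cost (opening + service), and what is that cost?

Open A only; minimum total cost 16.

For any fixed open set, each office goes to its cheapest open site; total = fixed + service.
{A}: R1→A 2, R2→A 6, R3→A 2, R4→A 3. Service 13; fixed 3; total 16.
{A, C}: R1→A 2, R2→A 6, R3→A 2, R4→A 3. Service 13; fixed 5; total 18.
{A, D}: R1→A 2, R2→A 6, R3→A 2, R4→A 3. Service 13; fixed 9; total 22.
{A, B, C, D}: R1→A 2, R2→A 6, R3→A 2, R4→A 3. Service 13; fixed 18; total 31.
No other subset beats 16.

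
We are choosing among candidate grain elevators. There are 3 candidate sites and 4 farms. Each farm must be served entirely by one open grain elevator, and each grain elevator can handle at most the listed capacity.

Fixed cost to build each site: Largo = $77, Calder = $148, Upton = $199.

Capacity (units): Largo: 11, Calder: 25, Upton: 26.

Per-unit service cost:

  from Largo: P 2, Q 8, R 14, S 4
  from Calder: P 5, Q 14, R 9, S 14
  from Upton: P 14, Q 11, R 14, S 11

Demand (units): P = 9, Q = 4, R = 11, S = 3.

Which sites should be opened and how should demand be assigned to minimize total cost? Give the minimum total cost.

Open {Largo, Calder}: P→Calder 5·9=45, Q→Largo 8·4=32, R→Calder 9·11=99, S→Largo 4·3=12.
Loads: Largo carries 7/11, Calder carries 20/25. Service 188; fixed 225; total 413.
Next best feasible plan costs 437.

Minimum total cost: 413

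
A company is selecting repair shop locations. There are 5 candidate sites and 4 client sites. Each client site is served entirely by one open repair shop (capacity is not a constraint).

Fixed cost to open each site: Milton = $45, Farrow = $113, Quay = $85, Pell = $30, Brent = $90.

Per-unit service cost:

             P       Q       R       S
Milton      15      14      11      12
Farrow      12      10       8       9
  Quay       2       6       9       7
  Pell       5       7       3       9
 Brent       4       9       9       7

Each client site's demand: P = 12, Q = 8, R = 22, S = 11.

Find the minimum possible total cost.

For any fixed open set, each client site goes to its cheapest open site; total = fixed + service.
{Pell}: P→Pell 5·12=60, Q→Pell 7·8=56, R→Pell 3·22=66, S→Pell 9·11=99. Service 281; fixed 30; total 311.
{Quay, Pell}: service 215 + fixed 115 = 330
{Milton, Pell}: service 281 + fixed 75 = 356
{Milton, Farrow, Quay, Pell, Brent}: service 215 + fixed 363 = 578
No other subset beats 311.

Minimum total cost: 311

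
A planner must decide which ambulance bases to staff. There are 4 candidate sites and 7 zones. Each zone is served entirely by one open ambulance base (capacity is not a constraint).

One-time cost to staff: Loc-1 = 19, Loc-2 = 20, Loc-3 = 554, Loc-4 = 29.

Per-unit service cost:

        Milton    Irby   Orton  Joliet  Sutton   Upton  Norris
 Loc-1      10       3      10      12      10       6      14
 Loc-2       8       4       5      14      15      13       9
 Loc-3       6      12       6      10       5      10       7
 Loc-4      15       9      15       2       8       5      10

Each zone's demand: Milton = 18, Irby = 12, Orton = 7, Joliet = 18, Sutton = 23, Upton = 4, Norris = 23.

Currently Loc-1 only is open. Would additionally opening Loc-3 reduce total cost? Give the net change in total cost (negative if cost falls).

No — net change +142 (cost rises by 142).

Current service cost with {Loc-1}: 1078.
Adding Loc-3: each zone re-picks its cheapest; new service cost 666, saving 412.
Extra fixed cost: 554. Net change = 554 − 412 = 142.
(Totals: 1097 → 1239.)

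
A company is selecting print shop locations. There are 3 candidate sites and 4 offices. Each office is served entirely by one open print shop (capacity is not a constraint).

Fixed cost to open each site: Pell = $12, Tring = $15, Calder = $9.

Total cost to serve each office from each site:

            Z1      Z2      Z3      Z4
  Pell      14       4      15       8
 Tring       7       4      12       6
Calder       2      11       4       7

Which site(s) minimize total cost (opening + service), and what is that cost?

Open Calder only; minimum total cost 33.

For any fixed open set, each office goes to its cheapest open site; total = fixed + service.
{Calder}: Z1→Calder 2, Z2→Calder 11, Z3→Calder 4, Z4→Calder 7. Service 24; fixed 9; total 33.
{Pell, Calder}: Z1→Calder 2, Z2→Pell 4, Z3→Calder 4, Z4→Calder 7. Service 17; fixed 21; total 38.
{Tring, Calder}: Z1→Calder 2, Z2→Tring 4, Z3→Calder 4, Z4→Tring 6. Service 16; fixed 24; total 40.
{Pell, Tring, Calder}: service 16 + fixed 36 = 52
(All 7 nonempty subsets were checked; Calder only is lowest.)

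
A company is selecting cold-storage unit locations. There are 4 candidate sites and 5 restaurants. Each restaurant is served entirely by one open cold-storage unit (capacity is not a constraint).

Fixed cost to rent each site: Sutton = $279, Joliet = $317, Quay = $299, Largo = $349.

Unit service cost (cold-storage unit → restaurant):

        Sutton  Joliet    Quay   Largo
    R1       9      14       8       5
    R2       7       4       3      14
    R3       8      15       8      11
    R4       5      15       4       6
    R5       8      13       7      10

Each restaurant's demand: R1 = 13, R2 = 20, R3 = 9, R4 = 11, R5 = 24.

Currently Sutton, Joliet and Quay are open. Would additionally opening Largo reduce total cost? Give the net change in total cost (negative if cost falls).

Current service cost with {Sutton, Joliet, Quay}: 448.
Adding Largo: each restaurant re-picks its cheapest; new service cost 409, saving 39.
Extra fixed cost: 349. Net change = 349 − 39 = 310.
(Totals: 1343 → 1653.)

No — net change +310 (cost rises by 310).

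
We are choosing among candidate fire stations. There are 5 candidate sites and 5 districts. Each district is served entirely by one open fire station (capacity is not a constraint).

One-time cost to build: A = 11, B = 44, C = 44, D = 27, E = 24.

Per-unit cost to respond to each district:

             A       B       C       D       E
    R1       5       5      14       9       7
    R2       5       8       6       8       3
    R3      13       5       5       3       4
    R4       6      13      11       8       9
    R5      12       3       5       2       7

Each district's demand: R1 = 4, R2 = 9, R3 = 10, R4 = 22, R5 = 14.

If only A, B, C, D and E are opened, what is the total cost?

Total cost: 387

Each district is assigned to its cheapest site among the open ones.
{A, B, C, D, E}: R1→A 5·4=20, R2→E 3·9=27, R3→D 3·10=30, R4→A 6·22=132, R5→D 2·14=28. Service 237; fixed 150; total 387.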